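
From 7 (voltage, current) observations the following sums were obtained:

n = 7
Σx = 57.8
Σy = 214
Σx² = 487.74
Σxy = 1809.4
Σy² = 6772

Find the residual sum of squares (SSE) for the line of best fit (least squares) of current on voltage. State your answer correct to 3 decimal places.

Sxx = Σx² − (Σx)²/n = 487.74 − 477.262857 = 10.477143
Sxy = Σxy − (Σx)(Σy)/n = 1809.4 − 1767.028571 = 42.371429
Syy = Σy² − (Σy)²/n = 6772 − 6542.285714 = 229.714286
b = Sxy/Sxx = 42.371429/10.477143 = 4.044178
SSE = Syy − b·Sxy = 229.714286 − 4.044178·42.371429 = 58.356695

58.357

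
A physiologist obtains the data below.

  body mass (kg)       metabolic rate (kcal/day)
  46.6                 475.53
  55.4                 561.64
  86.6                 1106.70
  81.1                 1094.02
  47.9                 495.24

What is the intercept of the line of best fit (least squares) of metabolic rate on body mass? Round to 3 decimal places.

n = 5, Σx = 317.6, Σy = 3733.13, Σxy = 261561.792, Σx² = 21611.9
Sxx = Σx² − (Σx)²/n = 21611.9 − 20173.952 = 1437.948
Sxy = Σxy − (Σx)(Σy)/n = 261561.792 − 237128.4176 = 24433.3744
b = Sxy/Sxx = 24433.3744/1437.948 = 16.991834
a = ȳ − b·x̄ = 746.626 − 16.991834·63.52 = -332.695326

-332.695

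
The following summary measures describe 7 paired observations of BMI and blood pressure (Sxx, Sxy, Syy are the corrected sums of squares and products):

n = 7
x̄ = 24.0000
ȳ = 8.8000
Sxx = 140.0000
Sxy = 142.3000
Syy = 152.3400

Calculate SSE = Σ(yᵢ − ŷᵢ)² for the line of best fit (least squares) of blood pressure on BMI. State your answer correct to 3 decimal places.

7.702

b = Sxy/Sxx = 142.3/140 = 1.016429
SSE = Syy − b·Sxy = 152.34 − 1.016429·142.3 = 7.702214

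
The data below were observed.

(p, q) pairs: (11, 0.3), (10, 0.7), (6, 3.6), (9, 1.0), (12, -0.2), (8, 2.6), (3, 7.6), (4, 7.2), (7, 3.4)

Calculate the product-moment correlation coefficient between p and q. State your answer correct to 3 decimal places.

-0.977

n = 9, Σx = 70, Σy = 26.2, Σxy = 134.7, Σx² = 620, Σy² = 142.5
Sxx = Σx² − (Σx)²/n = 620 − 544.444444 = 75.555556
Sxy = Σxy − (Σx)(Σy)/n = 134.7 − 203.777778 = -69.077778
Syy = Σy² − (Σy)²/n = 142.5 − 76.271111 = 66.228889
r = Sxy/√(Sxx·Syy) = -69.077778/√(5003.960494) = -69.077778/70.738677 = -0.976521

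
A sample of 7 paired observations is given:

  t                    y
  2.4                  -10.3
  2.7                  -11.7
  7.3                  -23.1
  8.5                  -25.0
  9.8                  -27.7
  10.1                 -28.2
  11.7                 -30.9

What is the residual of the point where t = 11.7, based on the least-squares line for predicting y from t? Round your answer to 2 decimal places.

0.91

n = 7, Σx = 52.5, Σy = -156.9, Σxy = -1355.25, Σx² = 473.53
Sxx = Σx² − (Σx)²/n = 473.53 − 393.75 = 79.78
Sxy = Σxy − (Σx)(Σy)/n = -1355.25 − (-1176.75) = -178.5
b = Sxy/Sxx = -178.5/79.78 = -2.237403
a = ȳ − b·x̄ = -22.414286 − (-2.237403)·7.5 = -5.633764
ŷ(11.7) = -5.633764 + (-2.237403)·11.7 = -31.811378
residual = y − ŷ = -30.9 − (-31.811378) = 0.911378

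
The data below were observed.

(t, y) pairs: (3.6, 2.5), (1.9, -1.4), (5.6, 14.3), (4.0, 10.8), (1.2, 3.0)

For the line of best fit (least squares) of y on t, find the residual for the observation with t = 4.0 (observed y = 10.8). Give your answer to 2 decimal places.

n = 5, Σx = 16.3, Σy = 29.2, Σxy = 133.22, Σx² = 65.37
Sxx = Σx² − (Σx)²/n = 65.37 − 53.138 = 12.232
Sxy = Σxy − (Σx)(Σy)/n = 133.22 − 95.192 = 38.028
b = Sxy/Sxx = 38.028/12.232 = 3.108895
a = ȳ − b·x̄ = 5.84 − 3.108895·3.26 = -4.294997
ŷ(4.0) = -4.294997 + 3.108895·4 = 8.140582
residual = y − ŷ = 10.8 − 8.140582 = 2.659418

2.66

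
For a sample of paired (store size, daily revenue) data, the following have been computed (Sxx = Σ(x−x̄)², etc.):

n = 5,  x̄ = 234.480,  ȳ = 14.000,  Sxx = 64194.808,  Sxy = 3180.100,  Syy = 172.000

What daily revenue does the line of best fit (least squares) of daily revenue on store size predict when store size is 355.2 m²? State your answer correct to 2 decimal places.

b = Sxy/Sxx = 3180.1/64194.808 = 0.049538
a = ȳ − b·x̄ = 14 − 0.049538·234.48 = 2.384265
ŷ(355.2) = a + b·355.2 = 2.384265 + 0.049538·355.2 = 19.980260

19.98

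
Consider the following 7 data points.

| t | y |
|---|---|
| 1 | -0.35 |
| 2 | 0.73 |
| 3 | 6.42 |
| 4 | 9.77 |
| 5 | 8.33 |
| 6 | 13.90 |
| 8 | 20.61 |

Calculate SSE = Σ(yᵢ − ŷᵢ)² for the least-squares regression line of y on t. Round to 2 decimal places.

n = 7, Σx = 29, Σy = 59.41, Σxy = 349.38, Σx² = 155, Σy² = 824.6957
Sxx = Σx² − (Σx)²/n = 155 − 120.142857 = 34.857143
Sxy = Σxy − (Σx)(Σy)/n = 349.38 − 246.127143 = 103.252857
Syy = Σy² − (Σy)²/n = 824.6957 − 504.221157 = 320.474543
b = Sxy/Sxx = 103.252857/34.857143 = 2.962172
SSE = Syy − b·Sxy = 320.474543 − 2.962172·103.252857 = 14.621807

14.62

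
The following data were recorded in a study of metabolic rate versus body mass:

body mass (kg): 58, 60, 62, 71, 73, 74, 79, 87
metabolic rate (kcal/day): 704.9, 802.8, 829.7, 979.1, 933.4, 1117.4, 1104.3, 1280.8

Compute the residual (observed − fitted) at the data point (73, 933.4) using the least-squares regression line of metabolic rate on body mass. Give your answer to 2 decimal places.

-81.81

n = 8, Σx = 564, Σy = 7752.4, Σxy = 559504.8, Σx² = 40464
Sxx = Σx² − (Σx)²/n = 40464 − 39762 = 702
Sxy = Σxy − (Σx)(Σy)/n = 559504.8 − 546544.2 = 12960.6
b = Sxy/Sxx = 12960.6/702 = 18.462393
a = ȳ − b·x̄ = 969.05 − 18.462393·70.5 = -332.548718
ŷ(73) = -332.548718 + 18.462393·73 = 1015.205983
residual = y − ŷ = 933.4 − 1015.205983 = -81.805983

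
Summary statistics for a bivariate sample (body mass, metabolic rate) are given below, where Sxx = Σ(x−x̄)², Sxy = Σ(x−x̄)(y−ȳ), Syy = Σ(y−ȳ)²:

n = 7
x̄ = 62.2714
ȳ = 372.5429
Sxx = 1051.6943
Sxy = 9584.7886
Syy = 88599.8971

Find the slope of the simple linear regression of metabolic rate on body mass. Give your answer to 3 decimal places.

b = Sxy/Sxx = 9584.7886/1051.6943 = 9.113664

9.114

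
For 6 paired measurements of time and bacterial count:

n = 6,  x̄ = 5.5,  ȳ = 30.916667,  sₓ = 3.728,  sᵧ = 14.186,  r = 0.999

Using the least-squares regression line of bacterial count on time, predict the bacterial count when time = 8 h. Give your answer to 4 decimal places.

b = r · sᵧ/sₓ = 0.999 · 14.186/3.728 = 3.801452
a = ȳ − b·x̄ = 30.916667 − 3.801452·5.5 = 10.008680
ŷ(8) = a + b·8 = 10.008680 + 3.801452·8 = 40.420298

40.4203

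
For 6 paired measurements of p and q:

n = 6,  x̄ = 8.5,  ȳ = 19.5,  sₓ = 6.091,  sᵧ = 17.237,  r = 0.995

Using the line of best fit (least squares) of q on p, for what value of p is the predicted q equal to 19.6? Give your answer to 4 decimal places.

8.5355

b = r · sᵧ/sₓ = 0.995 · 17.237/6.091 = 2.815763
a = ȳ − b·x̄ = 19.5 − 2.815763·8.5 = -4.433989
Set a + b·x = 19.6: x = (19.6 − (-4.433989)) / 2.815763 = 8.535514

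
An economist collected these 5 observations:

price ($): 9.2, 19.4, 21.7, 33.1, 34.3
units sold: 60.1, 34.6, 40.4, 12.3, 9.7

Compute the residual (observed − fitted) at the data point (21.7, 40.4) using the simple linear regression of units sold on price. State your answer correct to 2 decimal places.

n = 5, Σx = 117.7, Σy = 157.1, Σxy = 2840.68, Σx² = 3203.99
Sxx = Σx² − (Σx)²/n = 3203.99 − 2770.658 = 433.332
Sxy = Σxy − (Σx)(Σy)/n = 2840.68 − 3698.134 = -857.454
b = Sxy/Sxx = -857.454/433.332 = -1.978746
a = ȳ − b·x̄ = 31.42 − (-1.978746)·23.54 = 77.999683
ŷ(21.7) = 77.999683 + (-1.978746)·21.7 = 35.060893
residual = y − ŷ = 40.4 − 35.060893 = 5.339107

5.34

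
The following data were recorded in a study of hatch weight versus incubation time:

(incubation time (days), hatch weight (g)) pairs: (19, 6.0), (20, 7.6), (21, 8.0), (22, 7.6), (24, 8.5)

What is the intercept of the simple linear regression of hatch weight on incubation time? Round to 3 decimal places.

n = 5, Σx = 106, Σy = 37.7, Σxy = 805.2, Σx² = 2262
Sxx = Σx² − (Σx)²/n = 2262 − 2247.2 = 14.8
Sxy = Σxy − (Σx)(Σy)/n = 805.2 − 799.24 = 5.96
b = Sxy/Sxx = 5.96/14.8 = 0.402703
a = ȳ − b·x̄ = 7.54 − 0.402703·21.2 = -0.997297

-0.997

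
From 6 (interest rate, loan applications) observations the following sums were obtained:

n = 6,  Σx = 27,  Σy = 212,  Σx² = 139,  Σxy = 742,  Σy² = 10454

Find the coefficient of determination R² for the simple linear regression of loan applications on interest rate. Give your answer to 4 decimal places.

0.8667

Sxx = Σx² − (Σx)²/n = 139 − 121.5 = 17.5
Sxy = Σxy − (Σx)(Σy)/n = 742 − 954 = -212
Syy = Σy² − (Σy)²/n = 10454 − 7490.666667 = 2963.333333
R² = Sxy²/(Sxx·Syy) = (-212)²/(17.5·2963.333333) = 0.866669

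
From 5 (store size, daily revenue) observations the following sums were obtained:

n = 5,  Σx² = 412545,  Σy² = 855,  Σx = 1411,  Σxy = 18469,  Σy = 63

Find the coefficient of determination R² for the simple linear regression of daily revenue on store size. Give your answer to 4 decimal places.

Sxx = Σx² − (Σx)²/n = 412545 − 398184.2 = 14360.8
Sxy = Σxy − (Σx)(Σy)/n = 18469 − 17778.6 = 690.4
Syy = Σy² − (Σy)²/n = 855 − 793.8 = 61.2
R² = Sxy²/(Sxx·Syy) = (690.4)²/(14360.8·61.2) = 0.542340

0.5423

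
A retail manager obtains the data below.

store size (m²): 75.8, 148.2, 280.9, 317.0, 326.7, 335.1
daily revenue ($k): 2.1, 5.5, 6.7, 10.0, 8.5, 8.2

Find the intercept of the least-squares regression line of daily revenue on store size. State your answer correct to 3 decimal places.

n = 6, Σx = 1483.7, Σy = 41, Σxy = 11551.08, Σx² = 426127.59
Sxx = Σx² − (Σx)²/n = 426127.59 − 366894.281667 = 59233.308333
Sxy = Σxy − (Σx)(Σy)/n = 11551.08 − 10138.616667 = 1412.463333
b = Sxy/Sxx = 1412.463333/59233.308333 = 0.023846
a = ȳ − b·x̄ = 6.833333 − 0.023846·247.283333 = 0.936674

0.937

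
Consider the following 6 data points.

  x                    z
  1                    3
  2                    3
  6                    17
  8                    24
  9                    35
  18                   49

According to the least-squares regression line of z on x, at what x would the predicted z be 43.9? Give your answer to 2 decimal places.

n = 6, Σx = 44, Σy = 131, Σxy = 1500, Σx² = 510
Sxx = Σx² − (Σx)²/n = 510 − 322.666667 = 187.333333
Sxy = Σxy − (Σx)(Σy)/n = 1500 − 960.666667 = 539.333333
b = Sxy/Sxx = 539.333333/187.333333 = 2.879004
a = ȳ − b·x̄ = 21.833333 − 2.879004·7.333333 = 0.720641
Set a + b·x = 43.9: x = (43.9 − 0.720641) / 2.879004 = 14.998022

15.00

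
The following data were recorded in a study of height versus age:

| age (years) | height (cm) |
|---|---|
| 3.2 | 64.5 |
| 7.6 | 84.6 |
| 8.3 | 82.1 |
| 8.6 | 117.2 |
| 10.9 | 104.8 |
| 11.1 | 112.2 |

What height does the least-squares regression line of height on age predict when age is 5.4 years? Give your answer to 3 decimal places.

n = 6, Σx = 49.7, Σy = 565.4, Σxy = 4926.45, Σx² = 452.87
Sxx = Σx² − (Σx)²/n = 452.87 − 411.681667 = 41.188333
Sxy = Σxy − (Σx)(Σy)/n = 4926.45 − 4683.396667 = 243.053333
b = Sxy/Sxx = 243.053333/41.188333 = 5.901024
a = ȳ − b·x̄ = 94.233333 − 5.901024·8.283333 = 45.353187
ŷ(5.4) = a + b·5.4 = 45.353187 + 5.901024·5.4 = 77.218715

77.219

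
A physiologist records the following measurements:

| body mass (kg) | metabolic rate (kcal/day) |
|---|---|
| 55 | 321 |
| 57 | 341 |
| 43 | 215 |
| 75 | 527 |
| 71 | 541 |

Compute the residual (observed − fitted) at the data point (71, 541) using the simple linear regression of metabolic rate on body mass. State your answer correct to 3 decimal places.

35.990

n = 5, Σx = 301, Σy = 1945, Σxy = 124273, Σx² = 18789
Sxx = Σx² − (Σx)²/n = 18789 − 18120.2 = 668.8
Sxy = Σxy − (Σx)(Σy)/n = 124273 − 117089 = 7184
b = Sxy/Sxx = 7184/668.8 = 10.741627
a = ȳ − b·x̄ = 389 − 10.741627·60.2 = -257.645933
ŷ(71) = -257.645933 + 10.741627·71 = 505.009569
residual = y − ŷ = 541 − 505.009569 = 35.990431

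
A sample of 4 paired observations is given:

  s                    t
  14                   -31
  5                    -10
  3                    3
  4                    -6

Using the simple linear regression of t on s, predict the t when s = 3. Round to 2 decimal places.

-1.32

n = 4, Σx = 26, Σy = -44, Σxy = -499, Σx² = 246
Sxx = Σx² − (Σx)²/n = 246 − 169 = 77
Sxy = Σxy − (Σx)(Σy)/n = -499 − (-286) = -213
b = Sxy/Sxx = -213/77 = -2.766234
a = ȳ − b·x̄ = -11 − (-2.766234)·6.5 = 6.980519
ŷ(3) = a + b·3 = 6.980519 + (-2.766234)·3 = -1.318182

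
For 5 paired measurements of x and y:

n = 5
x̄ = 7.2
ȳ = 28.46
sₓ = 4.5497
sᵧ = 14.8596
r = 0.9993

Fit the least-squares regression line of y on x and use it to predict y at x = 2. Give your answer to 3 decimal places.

11.488

b = r · sᵧ/sₓ = 0.9993 · 14.8596/4.5497 = 3.263775
a = ȳ − b·x̄ = 28.46 − 3.263775·7.2 = 4.960818
ŷ(2) = a + b·2 = 4.960818 + 3.263775·2 = 11.488369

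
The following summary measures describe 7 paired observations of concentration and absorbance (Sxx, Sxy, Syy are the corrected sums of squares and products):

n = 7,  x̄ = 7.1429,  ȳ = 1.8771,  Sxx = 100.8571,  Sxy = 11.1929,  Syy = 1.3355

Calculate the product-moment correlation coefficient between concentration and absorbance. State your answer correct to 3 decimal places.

r = Sxy/√(Sxx·Syy) = 11.1929/√(134.694657) = 11.1929/11.605803 = 0.964423

0.964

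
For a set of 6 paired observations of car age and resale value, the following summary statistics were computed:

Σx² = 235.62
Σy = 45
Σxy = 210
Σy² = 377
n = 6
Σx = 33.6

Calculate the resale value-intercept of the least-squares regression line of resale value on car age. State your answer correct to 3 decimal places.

Sxx = Σx² − (Σx)²/n = 235.62 − 188.16 = 47.46
Sxy = Σxy − (Σx)(Σy)/n = 210 − 252 = -42
b = Sxy/Sxx = -42/47.46 = -0.884956
a = ȳ − b·x̄ = 7.5 − (-0.884956)·5.6 = 12.455752

12.456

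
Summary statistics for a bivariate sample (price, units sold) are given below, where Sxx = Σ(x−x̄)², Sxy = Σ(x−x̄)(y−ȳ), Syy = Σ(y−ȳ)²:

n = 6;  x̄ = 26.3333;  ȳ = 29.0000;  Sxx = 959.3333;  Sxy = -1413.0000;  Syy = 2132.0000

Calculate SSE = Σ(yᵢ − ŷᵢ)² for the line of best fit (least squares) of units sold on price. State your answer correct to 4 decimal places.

b = Sxy/Sxx = -1413/959.3333 = -1.472898
SSE = Syy − b·Sxy = 2132 − (-1.472898)·(-1413) = 50.795272

50.7953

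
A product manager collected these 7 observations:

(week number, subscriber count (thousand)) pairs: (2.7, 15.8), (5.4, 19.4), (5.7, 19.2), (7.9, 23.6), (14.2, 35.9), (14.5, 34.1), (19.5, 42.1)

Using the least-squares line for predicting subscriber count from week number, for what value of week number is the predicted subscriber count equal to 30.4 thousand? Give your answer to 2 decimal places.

n = 7, Σx = 69.9, Σy = 190.1, Σxy = 2268.48, Σx² = 923.49
Sxx = Σx² − (Σx)²/n = 923.49 − 698.001429 = 225.488571
Sxy = Σxy − (Σx)(Σy)/n = 2268.48 − 1898.284286 = 370.195714
b = Sxy/Sxx = 370.195714/225.488571 = 1.641749
a = ȳ − b·x̄ = 27.157143 − 1.641749·9.985714 = 10.763103
Set a + b·x = 30.4: x = (30.4 − 10.763103) / 1.641749 = 11.960959

11.96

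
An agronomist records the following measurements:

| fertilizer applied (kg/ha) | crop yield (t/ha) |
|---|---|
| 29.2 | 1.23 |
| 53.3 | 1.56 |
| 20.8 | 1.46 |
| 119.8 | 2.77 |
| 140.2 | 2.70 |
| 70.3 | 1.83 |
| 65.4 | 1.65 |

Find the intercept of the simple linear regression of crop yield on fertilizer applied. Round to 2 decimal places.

n = 7, Σx = 499, Σy = 13.2, Σxy = 1096.377, Σx² = 47353.5
Sxx = Σx² − (Σx)²/n = 47353.5 − 35571.571429 = 11781.928571
Sxy = Σxy − (Σx)(Σy)/n = 1096.377 − 940.971429 = 155.405571
b = Sxy/Sxx = 155.405571/11781.928571 = 0.013190
a = ȳ − b·x̄ = 1.885714 − 0.013190·71.285714 = 0.945444

0.95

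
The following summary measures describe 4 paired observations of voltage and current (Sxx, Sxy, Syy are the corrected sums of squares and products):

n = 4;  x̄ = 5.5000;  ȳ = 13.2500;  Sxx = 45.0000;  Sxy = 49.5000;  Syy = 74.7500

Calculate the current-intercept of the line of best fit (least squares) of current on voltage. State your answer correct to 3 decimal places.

7.200

b = Sxy/Sxx = 49.5/45 = 1.1
a = ȳ − b·x̄ = 13.25 − 1.1·5.5 = 7.2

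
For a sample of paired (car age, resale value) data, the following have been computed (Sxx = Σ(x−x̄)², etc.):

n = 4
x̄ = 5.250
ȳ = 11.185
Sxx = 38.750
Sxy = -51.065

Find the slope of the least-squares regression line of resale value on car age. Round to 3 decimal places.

b = Sxy/Sxx = -51.065/38.75 = -1.317806

-1.318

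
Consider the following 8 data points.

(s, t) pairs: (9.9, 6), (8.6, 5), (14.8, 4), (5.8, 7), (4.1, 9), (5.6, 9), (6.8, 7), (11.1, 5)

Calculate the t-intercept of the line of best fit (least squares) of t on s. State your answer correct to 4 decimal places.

10.4627

n = 8, Σx = 66.7, Σy = 52, Σxy = 392.6, Σx² = 642.27
Sxx = Σx² − (Σx)²/n = 642.27 − 556.11125 = 86.15875
Sxy = Σxy − (Σx)(Σy)/n = 392.6 − 433.55 = -40.95
b = Sxy/Sxx = -40.95/86.15875 = -0.475285
a = ȳ − b·x̄ = 6.5 − (-0.475285)·8.3375 = 10.462692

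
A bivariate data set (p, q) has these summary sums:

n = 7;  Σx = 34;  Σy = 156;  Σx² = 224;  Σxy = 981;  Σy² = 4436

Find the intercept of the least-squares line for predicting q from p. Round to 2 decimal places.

3.86

Sxx = Σx² − (Σx)²/n = 224 − 165.142857 = 58.857143
Sxy = Σxy − (Σx)(Σy)/n = 981 − 757.714286 = 223.285714
b = Sxy/Sxx = 223.285714/58.857143 = 3.793689
a = ȳ − b·x̄ = 22.285714 − 3.793689·4.857143 = 3.859223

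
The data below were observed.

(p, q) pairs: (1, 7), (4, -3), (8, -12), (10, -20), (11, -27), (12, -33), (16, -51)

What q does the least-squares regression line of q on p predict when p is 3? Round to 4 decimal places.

n = 7, Σx = 62, Σy = -139, Σxy = -1810, Σx² = 702
Sxx = Σx² − (Σx)²/n = 702 − 549.142857 = 152.857143
Sxy = Σxy − (Σx)(Σy)/n = -1810 − (-1231.142857) = -578.857143
b = Sxy/Sxx = -578.857143/152.857143 = -3.786916
a = ȳ − b·x̄ = -19.857143 − (-3.786916)·8.857143 = 13.684112
ŷ(3) = a + b·3 = 13.684112 + (-3.786916)·3 = 2.323364

2.3234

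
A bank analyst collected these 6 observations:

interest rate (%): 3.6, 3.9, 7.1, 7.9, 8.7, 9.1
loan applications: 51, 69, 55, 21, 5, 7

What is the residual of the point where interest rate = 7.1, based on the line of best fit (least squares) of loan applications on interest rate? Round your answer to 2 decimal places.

24.07

n = 6, Σx = 40.3, Σy = 208, Σxy = 1116.3, Σx² = 299.49
Sxx = Σx² − (Σx)²/n = 299.49 − 270.681667 = 28.808333
Sxy = Σxy − (Σx)(Σy)/n = 1116.3 − 1397.066667 = -280.766667
b = Sxy/Sxx = -280.766667/28.808333 = -9.746023
a = ȳ − b·x̄ = 34.666667 − (-9.746023)·6.716667 = 100.127452
ŷ(7.1) = 100.127452 + (-9.746023)·7.1 = 30.930691
residual = y − ŷ = 55 − 30.930691 = 24.069309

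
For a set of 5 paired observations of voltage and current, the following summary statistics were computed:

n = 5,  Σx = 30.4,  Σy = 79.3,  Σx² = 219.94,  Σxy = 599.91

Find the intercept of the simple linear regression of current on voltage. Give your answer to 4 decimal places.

Sxx = Σx² − (Σx)²/n = 219.94 − 184.832 = 35.108
Sxy = Σxy − (Σx)(Σy)/n = 599.91 − 482.144 = 117.766
b = Sxy/Sxx = 117.766/35.108 = 3.354392
a = ȳ − b·x̄ = 15.86 − 3.354392·6.08 = -4.534704

-4.5347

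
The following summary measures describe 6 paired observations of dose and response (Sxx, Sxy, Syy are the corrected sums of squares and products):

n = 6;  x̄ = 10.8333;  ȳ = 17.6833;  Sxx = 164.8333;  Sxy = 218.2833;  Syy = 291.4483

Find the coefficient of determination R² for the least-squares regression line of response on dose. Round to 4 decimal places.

0.9918

R² = Sxy²/(Sxx·Syy) = (218.2833)²/(164.8333·291.4483) = 0.991824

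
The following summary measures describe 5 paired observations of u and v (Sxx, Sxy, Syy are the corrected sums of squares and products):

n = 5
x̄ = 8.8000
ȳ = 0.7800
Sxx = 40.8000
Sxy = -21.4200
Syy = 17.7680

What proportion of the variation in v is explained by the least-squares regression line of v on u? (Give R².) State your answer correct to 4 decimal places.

0.6329

R² = Sxy²/(Sxx·Syy) = (-21.42)²/(40.8·17.768) = 0.632907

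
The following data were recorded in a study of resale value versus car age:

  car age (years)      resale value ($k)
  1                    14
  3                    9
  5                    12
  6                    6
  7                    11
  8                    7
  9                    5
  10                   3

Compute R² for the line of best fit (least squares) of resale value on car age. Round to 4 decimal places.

0.6596

n = 8, Σx = 49, Σy = 67, Σxy = 345, Σx² = 365, Σy² = 661
Sxx = Σx² − (Σx)²/n = 365 − 300.125 = 64.875
Sxy = Σxy − (Σx)(Σy)/n = 345 − 410.375 = -65.375
Syy = Σy² − (Σy)²/n = 661 − 561.125 = 99.875
R² = Sxy²/(Sxx·Syy) = (-65.375)²/(64.875·99.875) = 0.659613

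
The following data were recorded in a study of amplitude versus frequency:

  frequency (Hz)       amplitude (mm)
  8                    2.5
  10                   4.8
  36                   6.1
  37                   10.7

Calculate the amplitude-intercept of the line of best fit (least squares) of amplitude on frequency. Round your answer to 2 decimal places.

n = 4, Σx = 91, Σy = 24.1, Σxy = 683.5, Σx² = 2829
Sxx = Σx² − (Σx)²/n = 2829 − 2070.25 = 758.75
Sxy = Σxy − (Σx)(Σy)/n = 683.5 − 548.275 = 135.225
b = Sxy/Sxx = 135.225/758.75 = 0.178221
a = ȳ − b·x̄ = 6.025 − 0.178221·22.75 = 1.970478

1.97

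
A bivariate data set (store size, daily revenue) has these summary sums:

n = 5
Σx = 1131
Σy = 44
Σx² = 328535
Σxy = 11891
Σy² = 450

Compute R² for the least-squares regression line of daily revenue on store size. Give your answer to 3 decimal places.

Sxx = Σx² − (Σx)²/n = 328535 − 255832.2 = 72702.8
Sxy = Σxy − (Σx)(Σy)/n = 11891 − 9952.8 = 1938.2
Syy = Σy² − (Σy)²/n = 450 − 387.2 = 62.8
R² = Sxy²/(Sxx·Syy) = (1938.2)²/(72702.8·62.8) = 0.822785

0.823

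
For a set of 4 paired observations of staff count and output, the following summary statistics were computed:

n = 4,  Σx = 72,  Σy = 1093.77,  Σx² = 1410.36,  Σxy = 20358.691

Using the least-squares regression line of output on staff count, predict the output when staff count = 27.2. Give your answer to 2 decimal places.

Sxx = Σx² − (Σx)²/n = 1410.36 − 1296 = 114.36
Sxy = Σxy − (Σx)(Σy)/n = 20358.691 − 19687.86 = 670.831
b = Sxy/Sxx = 670.831/114.36 = 5.865958
a = ȳ − b·x̄ = 273.4425 − 5.865958·18 = 167.855249
ŷ(27.2) = a + b·27.2 = 167.855249 + 5.865958·27.2 = 327.409317

327.41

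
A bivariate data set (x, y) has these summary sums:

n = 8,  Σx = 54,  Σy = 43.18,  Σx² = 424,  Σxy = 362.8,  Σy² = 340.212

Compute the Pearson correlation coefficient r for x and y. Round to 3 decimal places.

Sxx = Σx² − (Σx)²/n = 424 − 364.5 = 59.5
Sxy = Σxy − (Σx)(Σy)/n = 362.8 − 291.465 = 71.335
Syy = Σy² − (Σy)²/n = 340.212 − 233.06405 = 107.14795
r = Sxy/√(Sxx·Syy) = 71.335/√(6375.303025) = 71.335/79.845495 = 0.893413

0.893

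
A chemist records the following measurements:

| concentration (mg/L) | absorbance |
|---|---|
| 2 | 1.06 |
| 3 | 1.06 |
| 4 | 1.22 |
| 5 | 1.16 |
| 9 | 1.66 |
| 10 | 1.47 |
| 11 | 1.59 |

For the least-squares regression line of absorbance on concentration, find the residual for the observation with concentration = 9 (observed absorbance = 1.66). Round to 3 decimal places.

n = 7, Σx = 44, Σy = 9.22, Σxy = 63.11, Σx² = 356
Sxx = Σx² − (Σx)²/n = 356 − 276.571429 = 79.428571
Sxy = Σxy − (Σx)(Σy)/n = 63.11 − 57.954286 = 5.155714
b = Sxy/Sxx = 5.155714/79.428571 = 0.064910
a = ȳ − b·x̄ = 1.317143 − 0.064910·6.285714 = 0.909137
ŷ(9) = 0.909137 + 0.064910·9 = 1.493327
residual = y − ŷ = 1.66 − 1.493327 = 0.166673

0.167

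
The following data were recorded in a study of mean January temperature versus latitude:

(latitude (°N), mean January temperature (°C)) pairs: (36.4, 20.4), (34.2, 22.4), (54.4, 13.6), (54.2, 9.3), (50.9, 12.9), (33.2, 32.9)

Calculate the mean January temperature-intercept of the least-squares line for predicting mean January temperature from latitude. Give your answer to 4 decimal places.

n = 6, Σx = 263.3, Σy = 111.5, Σxy = 4501.43, Σx² = 12084.65
Sxx = Σx² − (Σx)²/n = 12084.65 − 11554.481667 = 530.168333
Sxy = Σxy − (Σx)(Σy)/n = 4501.43 − 4892.991667 = -391.561667
b = Sxy/Sxx = -391.561667/530.168333 = -0.738561
a = ȳ − b·x̄ = 18.583333 − (-0.738561)·43.883333 = 50.993853

50.9939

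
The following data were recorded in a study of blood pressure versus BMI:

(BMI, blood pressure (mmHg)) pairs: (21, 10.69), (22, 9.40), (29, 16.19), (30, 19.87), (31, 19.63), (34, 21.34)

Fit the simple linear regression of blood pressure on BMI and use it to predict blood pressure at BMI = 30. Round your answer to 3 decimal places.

n = 6, Σx = 167, Σy = 97.12, Σxy = 2830.99, Σx² = 4783
Sxx = Σx² − (Σx)²/n = 4783 − 4648.166667 = 134.833333
Sxy = Σxy − (Σx)(Σy)/n = 2830.99 − 2703.173333 = 127.816667
b = Sxy/Sxx = 127.816667/134.833333 = 0.947960
a = ȳ − b·x̄ = 16.186667 − 0.947960·27.833333 = -10.198232
ŷ(30) = a + b·30 = -10.198232 + 0.947960·30 = 18.240581

18.241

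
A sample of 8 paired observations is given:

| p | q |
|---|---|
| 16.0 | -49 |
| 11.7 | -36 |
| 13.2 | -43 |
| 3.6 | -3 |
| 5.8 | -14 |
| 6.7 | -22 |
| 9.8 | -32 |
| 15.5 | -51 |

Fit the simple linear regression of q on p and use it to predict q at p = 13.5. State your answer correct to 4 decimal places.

n = 8, Σx = 82.3, Σy = -250, Σxy = -3116.3, Σx² = 994.91
Sxx = Σx² − (Σx)²/n = 994.91 − 846.66125 = 148.24875
Sxy = Σxy − (Σx)(Σy)/n = -3116.3 − (-2571.875) = -544.425
b = Sxy/Sxx = -544.425/148.24875 = -3.672375
a = ȳ − b·x̄ = -31.25 − (-3.672375)·10.2875 = 6.529558
ŷ(13.5) = a + b·13.5 = 6.529558 + (-3.672375)·13.5 = -43.047505

-43.0475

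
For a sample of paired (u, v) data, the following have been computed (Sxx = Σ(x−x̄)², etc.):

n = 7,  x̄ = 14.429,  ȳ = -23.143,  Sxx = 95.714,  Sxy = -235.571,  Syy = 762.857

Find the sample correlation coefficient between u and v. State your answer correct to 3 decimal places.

r = Sxy/√(Sxx·Syy) = -235.571/√(73016.094898) = -235.571/270.214905 = -0.871791

-0.872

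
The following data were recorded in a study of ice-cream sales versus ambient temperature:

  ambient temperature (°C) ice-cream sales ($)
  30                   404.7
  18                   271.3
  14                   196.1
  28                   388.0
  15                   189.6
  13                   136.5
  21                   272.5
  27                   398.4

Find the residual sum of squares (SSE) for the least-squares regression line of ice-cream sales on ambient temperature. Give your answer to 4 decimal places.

n = 8, Σx = 166, Σy = 2257.1, Σxy = 51731.6, Σx² = 3768, Σy² = 713944.21
Sxx = Σx² − (Σx)²/n = 3768 − 3444.5 = 323.5
Sxy = Σxy − (Σx)(Σy)/n = 51731.6 − 46834.825 = 4896.775
Syy = Σy² − (Σy)²/n = 713944.21 − 636812.55125 = 77131.65875
b = Sxy/Sxx = 4896.775/323.5 = 15.136862
SSE = Syy − b·Sxy = 77131.65875 − 15.136862·4896.775 = 3009.849165

3009.8492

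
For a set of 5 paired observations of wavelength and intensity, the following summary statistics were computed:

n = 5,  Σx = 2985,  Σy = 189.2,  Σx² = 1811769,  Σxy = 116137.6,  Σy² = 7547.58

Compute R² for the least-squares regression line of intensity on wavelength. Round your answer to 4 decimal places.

0.8791

Sxx = Σx² − (Σx)²/n = 1811769 − 1782045 = 29724
Sxy = Σxy − (Σx)(Σy)/n = 116137.6 − 112952.4 = 3185.2
Syy = Σy² − (Σy)²/n = 7547.58 − 7159.328 = 388.252
R² = Sxy²/(Sxx·Syy) = (3185.2)²/(29724·388.252) = 0.879129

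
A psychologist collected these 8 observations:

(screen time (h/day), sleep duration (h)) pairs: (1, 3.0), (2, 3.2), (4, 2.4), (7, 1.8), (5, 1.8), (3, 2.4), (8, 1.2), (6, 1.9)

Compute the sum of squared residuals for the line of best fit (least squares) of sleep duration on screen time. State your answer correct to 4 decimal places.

n = 8, Σx = 36, Σy = 17.7, Σxy = 68.8, Σx² = 204, Σy² = 42.29
Sxx = Σx² − (Σx)²/n = 204 − 162 = 42
Sxy = Σxy − (Σx)(Σy)/n = 68.8 − 79.65 = -10.85
Syy = Σy² − (Σy)²/n = 42.29 − 39.16125 = 3.12875
b = Sxy/Sxx = -10.85/42 = -0.258333
SSE = Syy − b·Sxy = 3.12875 − (-0.258333)·(-10.85) = 0.325833

0.3258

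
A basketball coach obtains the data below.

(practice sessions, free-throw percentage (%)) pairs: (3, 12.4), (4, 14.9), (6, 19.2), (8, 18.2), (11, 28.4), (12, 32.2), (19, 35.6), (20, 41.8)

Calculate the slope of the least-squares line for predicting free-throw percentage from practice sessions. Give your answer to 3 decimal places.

n = 8, Σx = 83, Σy = 202.7, Σxy = 2568.8, Σx² = 1151
Sxx = Σx² − (Σx)²/n = 1151 − 861.125 = 289.875
Sxy = Σxy − (Σx)(Σy)/n = 2568.8 − 2103.0125 = 465.7875
b = Sxy/Sxx = 465.7875/289.875 = 1.606856

1.607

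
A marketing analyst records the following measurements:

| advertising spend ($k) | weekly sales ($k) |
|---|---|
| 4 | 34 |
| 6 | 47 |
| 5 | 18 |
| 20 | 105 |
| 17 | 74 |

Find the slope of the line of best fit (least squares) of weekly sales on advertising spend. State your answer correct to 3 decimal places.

n = 5, Σx = 52, Σy = 278, Σxy = 3866, Σx² = 766
Sxx = Σx² − (Σx)²/n = 766 − 540.8 = 225.2
Sxy = Σxy − (Σx)(Σy)/n = 3866 − 2891.2 = 974.8
b = Sxy/Sxx = 974.8/225.2 = 4.328597

4.329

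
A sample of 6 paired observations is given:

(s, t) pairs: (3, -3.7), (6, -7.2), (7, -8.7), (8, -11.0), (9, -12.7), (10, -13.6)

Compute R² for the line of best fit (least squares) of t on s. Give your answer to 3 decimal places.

0.984

n = 6, Σx = 43, Σy = -56.9, Σxy = -453.5, Σx² = 339, Σy² = 608.47
Sxx = Σx² − (Σx)²/n = 339 − 308.166667 = 30.833333
Sxy = Σxy − (Σx)(Σy)/n = -453.5 − (-407.783333) = -45.716667
Syy = Σy² − (Σy)²/n = 608.47 − 539.601667 = 68.868333
R² = Sxy²/(Sxx·Syy) = (-45.716667)²/(30.833333·68.868333) = 0.984258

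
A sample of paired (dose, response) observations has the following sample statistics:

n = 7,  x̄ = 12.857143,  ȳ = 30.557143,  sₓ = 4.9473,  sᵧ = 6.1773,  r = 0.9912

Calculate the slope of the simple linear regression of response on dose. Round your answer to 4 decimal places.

b = r · sᵧ/sₓ = 0.9912 · 6.1773/4.9473 = 1.237633

1.2376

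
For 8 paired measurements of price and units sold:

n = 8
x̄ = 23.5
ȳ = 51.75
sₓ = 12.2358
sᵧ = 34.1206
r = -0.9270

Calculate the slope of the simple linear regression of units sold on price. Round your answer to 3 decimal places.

b = r · sᵧ/sₓ = -0.927 · 34.1206/12.2358 = -2.585021

-2.585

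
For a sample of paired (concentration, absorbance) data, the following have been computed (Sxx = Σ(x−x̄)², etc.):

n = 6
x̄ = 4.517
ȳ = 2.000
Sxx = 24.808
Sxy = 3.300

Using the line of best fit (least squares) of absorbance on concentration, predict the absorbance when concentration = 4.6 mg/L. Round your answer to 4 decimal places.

b = Sxy/Sxx = 3.3/24.808 = 0.133022
a = ȳ − b·x̄ = 2 − 0.133022·4.517 = 1.399141
ŷ(4.6) = a + b·4.6 = 1.399141 + 0.133022·4.6 = 2.011041

2.0110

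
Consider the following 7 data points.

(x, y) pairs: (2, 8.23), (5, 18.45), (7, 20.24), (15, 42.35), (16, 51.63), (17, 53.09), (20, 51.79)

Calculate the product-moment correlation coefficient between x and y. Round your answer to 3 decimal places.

0.981

n = 7, Σx = 82, Σy = 245.78, Σxy = 3650.05, Σx² = 1248, Σy² = 10777.7246
Sxx = Σx² − (Σx)²/n = 1248 − 960.571429 = 287.428571
Sxy = Σxy − (Σx)(Σy)/n = 3650.05 − 2879.137143 = 770.912857
Syy = Σy² − (Σy)²/n = 10777.7246 − 8629.686914 = 2148.037686
r = Sxy/√(Sxx·Syy) = 770.912857/√(617407.403380) = 770.912857/785.752762 = 0.981114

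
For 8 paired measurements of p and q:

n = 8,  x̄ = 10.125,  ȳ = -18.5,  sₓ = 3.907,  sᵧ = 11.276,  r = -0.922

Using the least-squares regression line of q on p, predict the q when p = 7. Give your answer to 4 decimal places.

-10.1844

b = r · sᵧ/sₓ = -0.922 · 11.276/3.907 = -2.660986
a = ȳ − b·x̄ = -18.5 − (-2.660986)·10.125 = 8.442482
ŷ(7) = a + b·7 = 8.442482 + (-2.660986)·7 = -10.184419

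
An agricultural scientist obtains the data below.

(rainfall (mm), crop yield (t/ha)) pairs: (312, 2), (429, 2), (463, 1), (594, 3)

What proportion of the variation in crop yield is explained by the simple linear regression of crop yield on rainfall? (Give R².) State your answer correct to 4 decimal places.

0.2124

n = 4, Σx = 1798, Σy = 8, Σxy = 3727, Σx² = 848590, Σy² = 18
Sxx = Σx² − (Σx)²/n = 848590 − 808201 = 40389
Sxy = Σxy − (Σx)(Σy)/n = 3727 − 3596 = 131
Syy = Σy² − (Σy)²/n = 18 − 16 = 2
R² = Sxy²/(Sxx·Syy) = (131)²/(40389·2) = 0.212446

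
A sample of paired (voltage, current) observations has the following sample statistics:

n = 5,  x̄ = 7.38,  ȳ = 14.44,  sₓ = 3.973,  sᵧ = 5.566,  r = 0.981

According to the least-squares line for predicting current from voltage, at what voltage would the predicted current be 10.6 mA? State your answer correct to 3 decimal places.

4.586

b = r · sᵧ/sₓ = 0.981 · 5.566/3.973 = 1.374338
a = ȳ − b·x̄ = 14.44 − 1.374338·7.38 = 4.297383
Set a + b·x = 10.6: x = (10.6 − 4.297383) / 1.374338 = 4.585928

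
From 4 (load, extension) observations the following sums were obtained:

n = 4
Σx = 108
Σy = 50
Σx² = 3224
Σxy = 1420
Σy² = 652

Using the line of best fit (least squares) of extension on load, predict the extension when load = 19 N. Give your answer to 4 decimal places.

10.6818

Sxx = Σx² − (Σx)²/n = 3224 − 2916 = 308
Sxy = Σxy − (Σx)(Σy)/n = 1420 − 1350 = 70
b = Sxy/Sxx = 70/308 = 0.227273
a = ȳ − b·x̄ = 12.5 − 0.227273·27 = 6.363636
ŷ(19) = a + b·19 = 6.363636 + 0.227273·19 = 10.681818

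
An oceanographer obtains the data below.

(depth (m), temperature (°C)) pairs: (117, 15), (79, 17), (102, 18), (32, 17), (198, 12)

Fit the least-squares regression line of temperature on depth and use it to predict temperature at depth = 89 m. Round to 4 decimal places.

n = 5, Σx = 528, Σy = 79, Σxy = 7854, Σx² = 70562
Sxx = Σx² − (Σx)²/n = 70562 − 55756.8 = 14805.2
Sxy = Σxy − (Σx)(Σy)/n = 7854 − 8342.4 = -488.4
b = Sxy/Sxx = -488.4/14805.2 = -0.032988
a = ȳ − b·x̄ = 15.8 − (-0.032988)·105.6 = 19.283576
ŷ(89) = a + b·89 = 19.283576 + (-0.032988)·89 = 16.347608

16.3476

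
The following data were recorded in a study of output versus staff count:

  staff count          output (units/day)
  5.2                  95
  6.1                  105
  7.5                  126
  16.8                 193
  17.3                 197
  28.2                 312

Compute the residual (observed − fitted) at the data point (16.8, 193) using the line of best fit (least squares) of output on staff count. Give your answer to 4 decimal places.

-8.0770

n = 6, Σx = 81.1, Σy = 1028, Σxy = 17528.4, Σx² = 1497.27
Sxx = Σx² − (Σx)²/n = 1497.27 − 1096.201667 = 401.068333
Sxy = Σxy − (Σx)(Σy)/n = 17528.4 − 13895.133333 = 3633.266667
b = Sxy/Sxx = 3633.266667/401.068333 = 9.058972
a = ȳ − b·x̄ = 171.333333 − 9.058972·13.516667 = 48.886233
ŷ(16.8) = 48.886233 + 9.058972·16.8 = 201.076957
residual = y − ŷ = 193 − 201.076957 = -8.076957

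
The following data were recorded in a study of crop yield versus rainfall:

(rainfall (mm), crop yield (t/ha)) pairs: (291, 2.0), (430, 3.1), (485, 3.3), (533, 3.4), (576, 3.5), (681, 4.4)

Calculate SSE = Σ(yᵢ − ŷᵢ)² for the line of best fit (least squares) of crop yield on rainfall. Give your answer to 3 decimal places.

n = 6, Σx = 2996, Σy = 19.7, Σxy = 10340.1, Σx² = 1584432, Σy² = 67.67
Sxx = Σx² − (Σx)²/n = 1584432 − 1496002.666667 = 88429.333333
Sxy = Σxy − (Σx)(Σy)/n = 10340.1 − 9836.866667 = 503.233333
Syy = Σy² − (Σy)²/n = 67.67 − 64.681667 = 2.988333
b = Sxy/Sxx = 503.233333/88429.333333 = 0.005691
SSE = Syy − b·Sxy = 2.988333 − 0.005691·503.233333 = 0.124535

0.125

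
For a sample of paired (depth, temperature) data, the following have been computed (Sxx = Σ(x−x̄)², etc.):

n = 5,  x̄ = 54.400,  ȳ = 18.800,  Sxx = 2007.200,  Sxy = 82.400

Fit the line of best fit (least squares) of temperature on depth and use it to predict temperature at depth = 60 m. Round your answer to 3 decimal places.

19.030

b = Sxy/Sxx = 82.4/2007.2 = 0.041052
a = ȳ − b·x̄ = 18.8 − 0.041052·54.4 = 16.566760
ŷ(60) = a + b·60 = 16.566760 + 0.041052·60 = 19.029892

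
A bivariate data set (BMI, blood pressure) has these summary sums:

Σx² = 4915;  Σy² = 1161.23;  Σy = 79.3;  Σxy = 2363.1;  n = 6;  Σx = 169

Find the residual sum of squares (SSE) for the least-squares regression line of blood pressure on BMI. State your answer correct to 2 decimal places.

Sxx = Σx² − (Σx)²/n = 4915 − 4760.166667 = 154.833333
Sxy = Σxy − (Σx)(Σy)/n = 2363.1 − 2233.616667 = 129.483333
Syy = Σy² − (Σy)²/n = 1161.23 − 1048.081667 = 113.148333
b = Sxy/Sxx = 129.483333/154.833333 = 0.836276
SSE = Syy − b·Sxy = 113.148333 − 0.836276·129.483333 = 4.864586

4.86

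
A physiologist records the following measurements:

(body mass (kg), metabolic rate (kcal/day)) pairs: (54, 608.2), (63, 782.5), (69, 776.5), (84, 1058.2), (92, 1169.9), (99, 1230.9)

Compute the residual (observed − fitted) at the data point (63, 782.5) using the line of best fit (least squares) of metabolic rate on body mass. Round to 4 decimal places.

39.9166

n = 6, Σx = 461, Σy = 5626.2, Σxy = 454097.5, Σx² = 36967
Sxx = Σx² − (Σx)²/n = 36967 − 35420.166667 = 1546.833333
Sxy = Σxy − (Σx)(Σy)/n = 454097.5 − 432279.7 = 21817.8
b = Sxy/Sxx = 21817.8/1546.833333 = 14.104816
a = ȳ − b·x̄ = 937.7 − 14.104816·76.833333 = -146.020052
ŷ(63) = -146.020052 + 14.104816·63 = 742.583375
residual = y − ŷ = 782.5 − 742.583375 = 39.916625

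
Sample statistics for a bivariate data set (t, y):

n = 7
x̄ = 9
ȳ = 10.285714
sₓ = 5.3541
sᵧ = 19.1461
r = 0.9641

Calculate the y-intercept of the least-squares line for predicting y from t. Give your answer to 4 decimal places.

b = r · sᵧ/sₓ = 0.9641 · 19.1461/5.3541 = 3.447593
a = ȳ − b·x̄ = 10.285714 − 3.447593·9 = -20.742619

-20.7426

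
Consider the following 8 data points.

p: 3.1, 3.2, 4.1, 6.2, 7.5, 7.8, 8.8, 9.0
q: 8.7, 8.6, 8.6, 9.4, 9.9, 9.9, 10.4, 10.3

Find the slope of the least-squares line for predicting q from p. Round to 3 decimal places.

n = 8, Σx = 49.7, Σy = 75.8, Σxy = 483.72, Σx² = 350.63
Sxx = Σx² − (Σx)²/n = 350.63 − 308.76125 = 41.86875
Sxy = Σxy − (Σx)(Σy)/n = 483.72 − 470.9075 = 12.8125
b = Sxy/Sxx = 12.8125/41.86875 = 0.306016

0.306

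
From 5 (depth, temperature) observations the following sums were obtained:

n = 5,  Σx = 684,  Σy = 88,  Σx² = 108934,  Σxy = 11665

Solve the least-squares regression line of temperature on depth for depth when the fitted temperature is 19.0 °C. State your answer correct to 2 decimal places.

79.20

Sxx = Σx² − (Σx)²/n = 108934 − 93571.2 = 15362.8
Sxy = Σxy − (Σx)(Σy)/n = 11665 − 12038.4 = -373.4
b = Sxy/Sxx = -373.4/15362.8 = -0.024305
a = ȳ − b·x̄ = 17.6 − (-0.024305)·136.8 = 20.924988
Set a + b·x = 19.0: x = (19.0 − 20.924988) / (-0.024305) = 79.199786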